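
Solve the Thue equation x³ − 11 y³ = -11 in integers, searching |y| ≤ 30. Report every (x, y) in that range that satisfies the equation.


The equation is x³ - 11y³ = -11. For fixed y, x³ = 11·y³ − 11, so a solution requires the RHS to be a perfect cube.
Strategy: iterate y from -30 to 30, compute RHS = 11·y³ − 11, and check whether it is a (positive or negative) perfect cube.
Check small values of y:
  y = 0: RHS = -11 is not a perfect cube.
  y = 1: RHS = 0 = (0)³ ⇒ x = 0 works.
  y = -1: RHS = -22 is not a perfect cube.
  y = 2: RHS = 77 is not a perfect cube.
  y = -2: RHS = -99 is not a perfect cube.
  y = 3: RHS = 286 is not a perfect cube.
  y = -3: RHS = -308 is not a perfect cube.
Continuing the search up to |y| = 30 finds no further solutions beyond those listed.
Collected solutions: (0, 1).

Solutions (with |y| ≤ 30): (0, 1).


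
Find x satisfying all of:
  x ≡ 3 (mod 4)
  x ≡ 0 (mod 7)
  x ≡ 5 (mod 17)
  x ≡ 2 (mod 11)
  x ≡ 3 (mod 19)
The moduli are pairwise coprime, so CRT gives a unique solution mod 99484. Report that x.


Product of moduli M = 4 · 7 · 17 · 11 · 19 = 99484.
Merge one congruence at a time:
  Start: x ≡ 3 (mod 4).
  Combine with x ≡ 0 (mod 7); new modulus lcm = 28.
    Write x = 3 + 4·t and substitute into x ≡ 0 (mod 7): 4·t ≡ 0 − 3 = -3 (mod 7).
    Reduce coefficients mod 7: 4·t ≡ 4 (mod 7).
    The inverse of 4 mod 7 is 2 (since 4·2 = 8 = 1·7 + 1), so t ≡ 2·4 = 8 ≡ 1 (mod 7).
    Then x = 3 + 4·1 = 7, valid modulo lcm(4, 7) = 28: x ≡ 7 (mod 28).
  Combine with x ≡ 5 (mod 17); new modulus lcm = 476.
    Write x = 7 + 28·t and substitute into x ≡ 5 (mod 17): 28·t ≡ 5 − 7 = -2 (mod 17).
    Reduce coefficients mod 17: 11·t ≡ 15 (mod 17).
    The inverse of 11 mod 17 is 14 (since 11·14 = 154 = 9·17 + 1), so t ≡ 14·15 = 210 ≡ 6 (mod 17).
    Then x = 7 + 28·6 = 175, valid modulo lcm(28, 17) = 476: x ≡ 175 (mod 476).
  Combine with x ≡ 2 (mod 11); new modulus lcm = 5236.
    Write x = 175 + 476·t and substitute into x ≡ 2 (mod 11): 476·t ≡ 2 − 175 = -173 (mod 11).
    Reduce coefficients mod 11: 3·t ≡ 3 (mod 11).
    The inverse of 3 mod 11 is 4 (since 3·4 = 12 = 1·11 + 1), so t ≡ 4·3 = 12 ≡ 1 (mod 11).
    Then x = 175 + 476·1 = 651, valid modulo lcm(476, 11) = 5236: x ≡ 651 (mod 5236).
  Combine with x ≡ 3 (mod 19); new modulus lcm = 99484.
    Write x = 651 + 5236·t and substitute into x ≡ 3 (mod 19): 5236·t ≡ 3 − 651 = -648 (mod 19).
    Reduce coefficients mod 19: 11·t ≡ 17 (mod 19).
    The inverse of 11 mod 19 is 7 (since 11·7 = 77 = 4·19 + 1), so t ≡ 7·17 = 119 ≡ 5 (mod 19).
    Then x = 651 + 5236·5 = 26831, valid modulo lcm(5236, 19) = 99484: x ≡ 26831 (mod 99484).
Verify against each original: 26831 mod 4 = 3, 26831 mod 7 = 0, 26831 mod 17 = 5, 26831 mod 11 = 2, 26831 mod 19 = 3.

x ≡ 26831 (mod 99484).


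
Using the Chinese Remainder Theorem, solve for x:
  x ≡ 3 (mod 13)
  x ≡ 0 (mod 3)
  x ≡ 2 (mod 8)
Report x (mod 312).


Moduli 13, 3, 8 are pairwise coprime; by CRT there is a unique solution modulo M = 13 · 3 · 8 = 312.
Solve pairwise, accumulating the modulus:
  Start with x ≡ 3 (mod 13).
  Combine with x ≡ 0 (mod 3): since gcd(13, 3) = 1, we get a unique residue mod 39.
    Write x = 3 + 13·t and substitute into x ≡ 0 (mod 3): 13·t ≡ 0 − 3 = -3 (mod 3).
    Reduce coefficients mod 3: 1·t ≡ 0 (mod 3).
    So t ≡ 0 (mod 3).
    Then x = 3 + 13·0 = 3, valid modulo lcm(13, 3) = 39: x ≡ 3 (mod 39).
  Combine with x ≡ 2 (mod 8): since gcd(39, 8) = 1, we get a unique residue mod 312.
    Write x = 3 + 39·t and substitute into x ≡ 2 (mod 8): 39·t ≡ 2 − 3 = -1 (mod 8).
    Reduce coefficients mod 8: 7·t ≡ 7 (mod 8).
    The inverse of 7 mod 8 is 7 (since 7·7 = 49 = 6·8 + 1), so t ≡ 7·7 = 49 ≡ 1 (mod 8).
    Then x = 3 + 39·1 = 42, valid modulo lcm(39, 8) = 312: x ≡ 42 (mod 312).
Verify: 42 mod 13 = 3 ✓, 42 mod 3 = 0 ✓, 42 mod 8 = 2 ✓.

x ≡ 42 (mod 312).


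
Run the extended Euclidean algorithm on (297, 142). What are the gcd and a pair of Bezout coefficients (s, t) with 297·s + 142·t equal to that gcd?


Euclidean algorithm on (297, 142) — divide until remainder is 0:
  297 = 2 · 142 + 13
  142 = 10 · 13 + 12
  13 = 1 · 12 + 1
  12 = 12 · 1 + 0
gcd(297, 142) = 1.
Track Bezout coefficients alongside the remainders: start with r₀ = 297 = a·1 + b·0 (s = 1, t = 0) and r₁ = 142 = a·0 + b·1 (s = 0, t = 1); each new remainder r_{k+1} = r_{k-1} − q_k·r_k inherits s_{k+1} = s_{k-1} − q_k·s_k, t_{k+1} = t_{k-1} − q_k·t_k, so r_k = a·s_k + b·t_k at every step:
  q = 2: r = 13, s = 1 − 2·0 = 1, t = 0 − 2·1 = -2  (check: 297·1 + 142·(-2) = 13)
  q = 10: r = 12, s = 0 − 10·1 = -10, t = 1 − 10·(-2) = 21  (check: 297·(-10) + 142·21 = 12)
  q = 1: r = 1, s = 1 − 1·(-10) = 11, t = -2 − 1·21 = -23  (check: 297·11 + 142·(-23) = 1)
The row with r = 1 (the gcd) gives the Bezout coefficients s = 11, t = -23.
Result: 297 · (11) + 142 · (-23) = 1.

gcd(297, 142) = 1; s = 11, t = -23 (check: 297·11 + 142·(-23) = 1).


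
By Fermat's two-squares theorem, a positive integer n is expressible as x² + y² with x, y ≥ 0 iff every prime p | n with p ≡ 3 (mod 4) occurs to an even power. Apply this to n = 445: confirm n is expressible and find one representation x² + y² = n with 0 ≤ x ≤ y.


Step 1: Factor n = 445 = 5 · 89.
Step 2: Check the mod-4 condition on each prime factor: 5 ≡ 1 (mod 4), exponent 1; 89 ≡ 1 (mod 4), exponent 1.
All primes ≡ 3 (mod 4) appear to even exponent (or don't appear), so by the two-squares theorem n IS expressible as a sum of two squares.
Step 3: Build a representation. Here n = 5 · 89 is a product of primes ≡ 1 (mod 4). Each prime p ≡ 1 (mod 4) is itself a sum of two squares; find a² by testing p − a² for a perfect square:
  5: 5 − 1² = 4 = 2² ⇒ 5 = 1² + 2².
  89: 89 − 1² = 88, 89 − 2² = 85, 89 − 3² = 80, 89 − 4² = 73, 89 − 5² = 64 = 8² ⇒ 89 = 5² + 8².
  Combine using the Brahmagupta–Fibonacci identity (a² + b²)(c² + d²) = (ac − bd)² + (ad + bc)² = (ac + bd)² + (ad − bc)²:
  5 · 89 = 445: from (1² + 2²)(5² + 8²), take (1·5 − 2·8, 1·8 + 2·5) = (5 − 16, 8 + 10) = (-11, 18); dropping signs (only squares matter) gives (11, 18); check 11² + 18² = 121 + 324 = 445 ✓.
Step 4: Order so x ≤ y and verify: 11² + 18² = 121 + 324 = 445 = n. ✓

n = 445 = 11² + 18² (one valid representation with x ≤ y).


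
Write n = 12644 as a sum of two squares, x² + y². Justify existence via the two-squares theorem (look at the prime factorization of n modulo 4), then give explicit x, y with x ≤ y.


Step 1: Factor n = 12644 = 2^2 · 29 · 109.
Step 2: Check the mod-4 condition on each prime factor: 2 = 2 (special); 29 ≡ 1 (mod 4), exponent 1; 109 ≡ 1 (mod 4), exponent 1.
All primes ≡ 3 (mod 4) appear to even exponent (or don't appear), so by the two-squares theorem n IS expressible as a sum of two squares.
Step 3: Build a representation. Group n = k² · m with k = 2 and m = 29 · 109 = 3161 (a product of primes ≡ 1 (mod 4)); a representation of m scales to one of n via (k·x)² + (k·y)² = k²(x² + y²). Each prime p ≡ 1 (mod 4) is itself a sum of two squares; find a² by testing p − a² for a perfect square:
  29: 29 − 1² = 28, 29 − 2² = 25 = 5² ⇒ 29 = 2² + 5².
  109: 109 − 1² = 108, 109 − 2² = 105, 109 − 3² = 100 = 10² ⇒ 109 = 3² + 10².
  Combine using the Brahmagupta–Fibonacci identity (a² + b²)(c² + d²) = (ac − bd)² + (ad + bc)² = (ac + bd)² + (ad − bc)²:
  29 · 109 = 3161: from (2² + 5²)(3² + 10²), take (2·3 − 5·10, 2·10 + 5·3) = (6 − 50, 20 + 15) = (-44, 35); dropping signs (only squares matter) gives (44, 35); check 44² + 35² = 1936 + 1225 = 3161 ✓.
  Scale by k = 2: (2·44, 2·35) = (88, 70).
Step 4: Order so x ≤ y and verify: 70² + 88² = 4900 + 7744 = 12644 = n. ✓

n = 12644 = 70² + 88² (one valid representation with x ≤ y).


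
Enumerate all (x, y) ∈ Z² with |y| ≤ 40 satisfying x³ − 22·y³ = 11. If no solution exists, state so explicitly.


The equation is x³ - 22y³ = 11. For fixed y, x³ = 22·y³ + 11, so a solution requires the RHS to be a perfect cube.
Strategy: iterate y from -40 to 40, compute RHS = 22·y³ + 11, and check whether it is a (positive or negative) perfect cube.
Check small values of y:
  y = 0: RHS = 11 is not a perfect cube.
  y = 1: RHS = 33 is not a perfect cube.
  y = -1: RHS = -11 is not a perfect cube.
  y = 2: RHS = 187 is not a perfect cube.
  y = -2: RHS = -165 is not a perfect cube.
  y = 3: RHS = 605 is not a perfect cube.
  y = -3: RHS = -583 is not a perfect cube.
Continuing the search up to |y| = 40 finds no solutions either.
No (x, y) in the scanned range satisfies the equation.

No integer solutions with |y| ≤ 40.


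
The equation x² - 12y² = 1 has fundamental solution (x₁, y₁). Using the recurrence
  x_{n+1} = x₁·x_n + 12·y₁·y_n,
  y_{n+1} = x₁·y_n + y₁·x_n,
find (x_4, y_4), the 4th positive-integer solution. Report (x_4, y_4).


Step 1: Find the fundamental solution (x₁, y₁) of x² - 12y² = 1.
  Expand √12 as a continued fraction. a₀ = ⌊√12⌋ = 3; iterate m_{k+1} = d_k·a_k − m_k, d_{k+1} = (12 − m_{k+1}²)/d_k, a_{k+1} = ⌊(a₀ + m_{k+1})/d_{k+1}⌋ (starting m₀ = 0, d₀ = 1), with convergents p_k = a_k·p_{k-1} + p_{k-2}, q_k = a_k·q_{k-1} + q_{k-2} (p₋₁ = 1, q₋₁ = 0):
  k = 0: a₀ = 3; p₀/q₀ = 3/1; p₀² − 12·q₀² = 9 − 12 = -3.
  k = 1: m = 3, d = 3, a = ⌊(3 + 3)/3⌋ = 2; p/q = (2·3 + 1)/(2·1 + 0) = 7/2; p² − 12·q² = 49 − 48 = 1.
  The first convergent with p² − 12·q² = 1 gives the fundamental solution (x₁, y₁) = (7, 2).
Step 2: Apply the recurrence (x_{n+1}, y_{n+1}) = (x₁x_n + 12y₁y_n, x₁y_n + y₁x_n) repeatedly.
  From (x_1, y_1) = (7, 2): x_2 = 7·7 + 12·2·2 = 97; y_2 = 7·2 + 2·7 = 28.
  From (x_2, y_2) = (97, 28): x_3 = 7·97 + 12·2·28 = 1351; y_3 = 7·28 + 2·97 = 390.
  From (x_3, y_3) = (1351, 390): x_4 = 7·1351 + 12·2·390 = 18817; y_4 = 7·390 + 2·1351 = 5432.
Step 3: Verify x_4² - 12·y_4² = 354079489 - 354079488 = 1 (should be 1). ✓

(x_1, y_1) = (7, 2); (x_4, y_4) = (18817, 5432).


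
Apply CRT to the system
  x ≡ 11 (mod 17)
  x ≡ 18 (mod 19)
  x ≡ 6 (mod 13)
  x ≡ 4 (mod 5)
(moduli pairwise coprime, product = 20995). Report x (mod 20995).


Product of moduli M = 17 · 19 · 13 · 5 = 20995.
Merge one congruence at a time:
  Start: x ≡ 11 (mod 17).
  Combine with x ≡ 18 (mod 19); new modulus lcm = 323.
    Write x = 11 + 17·t and substitute into x ≡ 18 (mod 19): 17·t ≡ 18 − 11 = 7 (mod 19).
    The inverse of 17 mod 19 is 9 (since 17·9 = 153 = 8·19 + 1), so t ≡ 9·7 = 63 ≡ 6 (mod 19).
    Then x = 11 + 17·6 = 113, valid modulo lcm(17, 19) = 323: x ≡ 113 (mod 323).
  Combine with x ≡ 6 (mod 13); new modulus lcm = 4199.
    Write x = 113 + 323·t and substitute into x ≡ 6 (mod 13): 323·t ≡ 6 − 113 = -107 (mod 13).
    Reduce coefficients mod 13: 11·t ≡ 10 (mod 13).
    The inverse of 11 mod 13 is 6 (since 11·6 = 66 = 5·13 + 1), so t ≡ 6·10 = 60 ≡ 8 (mod 13).
    Then x = 113 + 323·8 = 2697, valid modulo lcm(323, 13) = 4199: x ≡ 2697 (mod 4199).
  Combine with x ≡ 4 (mod 5); new modulus lcm = 20995.
    Write x = 2697 + 4199·t and substitute into x ≡ 4 (mod 5): 4199·t ≡ 4 − 2697 = -2693 (mod 5).
    Reduce coefficients mod 5: 4·t ≡ 2 (mod 5).
    The inverse of 4 mod 5 is 4 (since 4·4 = 16 = 3·5 + 1), so t ≡ 4·2 = 8 ≡ 3 (mod 5).
    Then x = 2697 + 4199·3 = 15294, valid modulo lcm(4199, 5) = 20995: x ≡ 15294 (mod 20995).
Verify against each original: 15294 mod 17 = 11, 15294 mod 19 = 18, 15294 mod 13 = 6, 15294 mod 5 = 4.

x ≡ 15294 (mod 20995).


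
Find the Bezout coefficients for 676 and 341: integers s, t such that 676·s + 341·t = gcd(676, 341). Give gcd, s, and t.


Euclidean algorithm on (676, 341) — divide until remainder is 0:
  676 = 1 · 341 + 335
  341 = 1 · 335 + 6
  335 = 55 · 6 + 5
  6 = 1 · 5 + 1
  5 = 5 · 1 + 0
gcd(676, 341) = 1.
Track Bezout coefficients alongside the remainders: start with r₀ = 676 = a·1 + b·0 (s = 1, t = 0) and r₁ = 341 = a·0 + b·1 (s = 0, t = 1); each new remainder r_{k+1} = r_{k-1} − q_k·r_k inherits s_{k+1} = s_{k-1} − q_k·s_k, t_{k+1} = t_{k-1} − q_k·t_k, so r_k = a·s_k + b·t_k at every step:
  q = 1: r = 335, s = 1 − 1·0 = 1, t = 0 − 1·1 = -1  (check: 676·1 + 341·(-1) = 335)
  q = 1: r = 6, s = 0 − 1·1 = -1, t = 1 − 1·(-1) = 2  (check: 676·(-1) + 341·2 = 6)
  q = 55: r = 5, s = 1 − 55·(-1) = 56, t = -1 − 55·2 = -111  (check: 676·56 + 341·(-111) = 5)
  q = 1: r = 1, s = -1 − 1·56 = -57, t = 2 − 1·(-111) = 113  (check: 676·(-57) + 341·113 = 1)
The row with r = 1 (the gcd) gives the Bezout coefficients s = -57, t = 113.
Result: 676 · (-57) + 341 · (113) = 1.

gcd(676, 341) = 1; s = -57, t = 113 (check: 676·(-57) + 341·113 = 1).


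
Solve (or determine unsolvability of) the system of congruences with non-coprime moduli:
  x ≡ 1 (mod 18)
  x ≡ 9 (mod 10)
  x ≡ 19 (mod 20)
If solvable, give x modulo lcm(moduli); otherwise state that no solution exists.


Moduli 18, 10, 20 are not pairwise coprime, so CRT works modulo lcm(m_i) when all pairwise compatibility conditions hold.
Pairwise compatibility: gcd(m_i, m_j) must divide a_i - a_j for every pair.
Merge one congruence at a time:
  Start: x ≡ 1 (mod 18).
  Combine with x ≡ 9 (mod 10): gcd(18, 10) = 2; 9 - 1 = 8, which IS divisible by 2, so compatible.
    Write x = 1 + 18·t and substitute into x ≡ 9 (mod 10): 18·t ≡ 9 − 1 = 8 (mod 10).
    Divide the congruence (and modulus) by g = 2: 9·t ≡ 4 (mod 5).
    Reduce coefficients mod 5: 4·t ≡ 4 (mod 5).
    The inverse of 4 mod 5 is 4 (since 4·4 = 16 = 3·5 + 1), so t ≡ 4·4 = 16 ≡ 1 (mod 5).
    Then x = 1 + 18·1 = 19, valid modulo lcm(18, 10) = 90: x ≡ 19 (mod 90).
  Combine with x ≡ 19 (mod 20): gcd(90, 20) = 10; 19 - 19 = 0, which IS divisible by 10, so compatible.
    Write x = 19 + 90·t and substitute into x ≡ 19 (mod 20): 90·t ≡ 19 − 19 = 0 (mod 20).
    Divide the congruence (and modulus) by g = 10: 9·t ≡ 0 (mod 2).
    Reduce coefficients mod 2: 1·t ≡ 0 (mod 2).
    So t ≡ 0 (mod 2).
    Then x = 19 + 90·0 = 19, valid modulo lcm(90, 20) = 180: x ≡ 19 (mod 180).
Verify: 19 mod 18 = 1, 19 mod 10 = 9, 19 mod 20 = 19.

x ≡ 19 (mod 180).


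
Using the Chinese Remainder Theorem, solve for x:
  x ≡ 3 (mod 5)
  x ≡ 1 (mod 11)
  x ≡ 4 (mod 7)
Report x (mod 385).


Moduli 5, 11, 7 are pairwise coprime; by CRT there is a unique solution modulo M = 5 · 11 · 7 = 385.
Solve pairwise, accumulating the modulus:
  Start with x ≡ 3 (mod 5).
  Combine with x ≡ 1 (mod 11): since gcd(5, 11) = 1, we get a unique residue mod 55.
    Write x = 3 + 5·t and substitute into x ≡ 1 (mod 11): 5·t ≡ 1 − 3 = -2 (mod 11).
    Reduce coefficients mod 11: 5·t ≡ 9 (mod 11).
    The inverse of 5 mod 11 is 9 (since 5·9 = 45 = 4·11 + 1), so t ≡ 9·9 = 81 ≡ 4 (mod 11).
    Then x = 3 + 5·4 = 23, valid modulo lcm(5, 11) = 55: x ≡ 23 (mod 55).
  Combine with x ≡ 4 (mod 7): since gcd(55, 7) = 1, we get a unique residue mod 385.
    Write x = 23 + 55·t and substitute into x ≡ 4 (mod 7): 55·t ≡ 4 − 23 = -19 (mod 7).
    Reduce coefficients mod 7: 6·t ≡ 2 (mod 7).
    The inverse of 6 mod 7 is 6 (since 6·6 = 36 = 5·7 + 1), so t ≡ 6·2 = 12 ≡ 5 (mod 7).
    Then x = 23 + 55·5 = 298, valid modulo lcm(55, 7) = 385: x ≡ 298 (mod 385).
Verify: 298 mod 5 = 3 ✓, 298 mod 11 = 1 ✓, 298 mod 7 = 4 ✓.

x ≡ 298 (mod 385).


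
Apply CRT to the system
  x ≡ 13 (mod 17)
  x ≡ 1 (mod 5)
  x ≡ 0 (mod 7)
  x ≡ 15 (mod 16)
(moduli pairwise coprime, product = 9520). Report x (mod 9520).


Product of moduli M = 17 · 5 · 7 · 16 = 9520.
Merge one congruence at a time:
  Start: x ≡ 13 (mod 17).
  Combine with x ≡ 1 (mod 5); new modulus lcm = 85.
    Write x = 13 + 17·t and substitute into x ≡ 1 (mod 5): 17·t ≡ 1 − 13 = -12 (mod 5).
    Reduce coefficients mod 5: 2·t ≡ 3 (mod 5).
    The inverse of 2 mod 5 is 3 (since 2·3 = 6 = 1·5 + 1), so t ≡ 3·3 = 9 ≡ 4 (mod 5).
    Then x = 13 + 17·4 = 81, valid modulo lcm(17, 5) = 85: x ≡ 81 (mod 85).
  Combine with x ≡ 0 (mod 7); new modulus lcm = 595.
    Write x = 81 + 85·t and substitute into x ≡ 0 (mod 7): 85·t ≡ 0 − 81 = -81 (mod 7).
    Reduce coefficients mod 7: 1·t ≡ 3 (mod 7).
    So t ≡ 3 (mod 7).
    Then x = 81 + 85·3 = 336, valid modulo lcm(85, 7) = 595: x ≡ 336 (mod 595).
  Combine with x ≡ 15 (mod 16); new modulus lcm = 9520.
    Write x = 336 + 595·t and substitute into x ≡ 15 (mod 16): 595·t ≡ 15 − 336 = -321 (mod 16).
    Reduce coefficients mod 16: 3·t ≡ 15 (mod 16).
    The inverse of 3 mod 16 is 11 (since 3·11 = 33 = 2·16 + 1), so t ≡ 11·15 = 165 ≡ 5 (mod 16).
    Then x = 336 + 595·5 = 3311, valid modulo lcm(595, 16) = 9520: x ≡ 3311 (mod 9520).
Verify against each original: 3311 mod 17 = 13, 3311 mod 5 = 1, 3311 mod 7 = 0, 3311 mod 16 = 15.

x ≡ 3311 (mod 9520).


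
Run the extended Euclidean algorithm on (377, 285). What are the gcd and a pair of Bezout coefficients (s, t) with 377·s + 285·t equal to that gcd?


Euclidean algorithm on (377, 285) — divide until remainder is 0:
  377 = 1 · 285 + 92
  285 = 3 · 92 + 9
  92 = 10 · 9 + 2
  9 = 4 · 2 + 1
  2 = 2 · 1 + 0
gcd(377, 285) = 1.
Track Bezout coefficients alongside the remainders: start with r₀ = 377 = a·1 + b·0 (s = 1, t = 0) and r₁ = 285 = a·0 + b·1 (s = 0, t = 1); each new remainder r_{k+1} = r_{k-1} − q_k·r_k inherits s_{k+1} = s_{k-1} − q_k·s_k, t_{k+1} = t_{k-1} − q_k·t_k, so r_k = a·s_k + b·t_k at every step:
  q = 1: r = 92, s = 1 − 1·0 = 1, t = 0 − 1·1 = -1  (check: 377·1 + 285·(-1) = 92)
  q = 3: r = 9, s = 0 − 3·1 = -3, t = 1 − 3·(-1) = 4  (check: 377·(-3) + 285·4 = 9)
  q = 10: r = 2, s = 1 − 10·(-3) = 31, t = -1 − 10·4 = -41  (check: 377·31 + 285·(-41) = 2)
  q = 4: r = 1, s = -3 − 4·31 = -127, t = 4 − 4·(-41) = 168  (check: 377·(-127) + 285·168 = 1)
The row with r = 1 (the gcd) gives the Bezout coefficients s = -127, t = 168.
Result: 377 · (-127) + 285 · (168) = 1.

gcd(377, 285) = 1; s = -127, t = 168 (check: 377·(-127) + 285·168 = 1).


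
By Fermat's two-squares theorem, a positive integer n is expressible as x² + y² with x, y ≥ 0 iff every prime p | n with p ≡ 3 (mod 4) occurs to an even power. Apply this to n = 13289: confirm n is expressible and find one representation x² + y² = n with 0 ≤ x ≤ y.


Step 1: Factor n = 13289 = 97 · 137.
Step 2: Check the mod-4 condition on each prime factor: 97 ≡ 1 (mod 4), exponent 1; 137 ≡ 1 (mod 4), exponent 1.
All primes ≡ 3 (mod 4) appear to even exponent (or don't appear), so by the two-squares theorem n IS expressible as a sum of two squares.
Step 3: Build a representation. Here n = 97 · 137 is a product of primes ≡ 1 (mod 4). Each prime p ≡ 1 (mod 4) is itself a sum of two squares; find a² by testing p − a² for a perfect square:
  97: 97 − 1² = 96, 97 − 2² = 93, 97 − 3² = 88, 97 − 4² = 81 = 9² ⇒ 97 = 4² + 9².
  137: 137 − 1² = 136, 137 − 2² = 133, 137 − 3² = 128, 137 − 4² = 121 = 11² ⇒ 137 = 4² + 11².
  Combine using the Brahmagupta–Fibonacci identity (a² + b²)(c² + d²) = (ac − bd)² + (ad + bc)² = (ac + bd)² + (ad − bc)²:
  97 · 137 = 13289: from (4² + 9²)(4² + 11²), take (4·4 − 9·11, 4·11 + 9·4) = (16 − 99, 44 + 36) = (-83, 80); dropping signs (only squares matter) gives (83, 80); check 83² + 80² = 6889 + 6400 = 13289 ✓.
Step 4: Order so x ≤ y and verify: 80² + 83² = 6400 + 6889 = 13289 = n. ✓

n = 13289 = 80² + 83² (one valid representation with x ≤ y).


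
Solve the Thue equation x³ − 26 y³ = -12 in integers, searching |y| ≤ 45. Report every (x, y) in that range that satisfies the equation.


The equation is x³ - 26y³ = -12. For fixed y, x³ = 26·y³ − 12, so a solution requires the RHS to be a perfect cube.
Strategy: iterate y from -45 to 45, compute RHS = 26·y³ − 12, and check whether it is a (positive or negative) perfect cube.
Check small values of y:
  y = 0: RHS = -12 is not a perfect cube.
  y = 1: RHS = 14 is not a perfect cube.
  y = -1: RHS = -38 is not a perfect cube.
  y = 2: RHS = 196 is not a perfect cube.
  y = -2: RHS = -220 is not a perfect cube.
  y = 3: RHS = 690 is not a perfect cube.
  y = -3: RHS = -714 is not a perfect cube.
Continuing the search up to |y| = 45 finds no solutions either.
No (x, y) in the scanned range satisfies the equation.

No integer solutions with |y| ≤ 45.


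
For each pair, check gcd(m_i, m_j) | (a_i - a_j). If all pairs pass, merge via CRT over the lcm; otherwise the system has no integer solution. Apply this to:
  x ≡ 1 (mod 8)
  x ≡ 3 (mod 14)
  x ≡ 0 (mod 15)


Moduli 8, 14, 15 are not pairwise coprime, so CRT works modulo lcm(m_i) when all pairwise compatibility conditions hold.
Pairwise compatibility: gcd(m_i, m_j) must divide a_i - a_j for every pair.
Merge one congruence at a time:
  Start: x ≡ 1 (mod 8).
  Combine with x ≡ 3 (mod 14): gcd(8, 14) = 2; 3 - 1 = 2, which IS divisible by 2, so compatible.
    Write x = 1 + 8·t and substitute into x ≡ 3 (mod 14): 8·t ≡ 3 − 1 = 2 (mod 14).
    Divide the congruence (and modulus) by g = 2: 4·t ≡ 1 (mod 7).
    The inverse of 4 mod 7 is 2 (since 4·2 = 8 = 1·7 + 1), so t ≡ 2·1 = 2 ≡ 2 (mod 7).
    Then x = 1 + 8·2 = 17, valid modulo lcm(8, 14) = 56: x ≡ 17 (mod 56).
  Combine with x ≡ 0 (mod 15): gcd(56, 15) = 1; 0 - 17 = -17, which IS divisible by 1, so compatible.
    Write x = 17 + 56·t and substitute into x ≡ 0 (mod 15): 56·t ≡ 0 − 17 = -17 (mod 15).
    Reduce coefficients mod 15: 11·t ≡ 13 (mod 15).
    The inverse of 11 mod 15 is 11 (since 11·11 = 121 = 8·15 + 1), so t ≡ 11·13 = 143 ≡ 8 (mod 15).
    Then x = 17 + 56·8 = 465, valid modulo lcm(56, 15) = 840: x ≡ 465 (mod 840).
Verify: 465 mod 8 = 1, 465 mod 14 = 3, 465 mod 15 = 0.

x ≡ 465 (mod 840).


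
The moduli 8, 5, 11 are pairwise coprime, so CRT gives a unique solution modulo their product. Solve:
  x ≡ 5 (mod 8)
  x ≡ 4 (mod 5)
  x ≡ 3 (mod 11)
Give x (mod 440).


Moduli 8, 5, 11 are pairwise coprime; by CRT there is a unique solution modulo M = 8 · 5 · 11 = 440.
Solve pairwise, accumulating the modulus:
  Start with x ≡ 5 (mod 8).
  Combine with x ≡ 4 (mod 5): since gcd(8, 5) = 1, we get a unique residue mod 40.
    Write x = 5 + 8·t and substitute into x ≡ 4 (mod 5): 8·t ≡ 4 − 5 = -1 (mod 5).
    Reduce coefficients mod 5: 3·t ≡ 4 (mod 5).
    The inverse of 3 mod 5 is 2 (since 3·2 = 6 = 1·5 + 1), so t ≡ 2·4 = 8 ≡ 3 (mod 5).
    Then x = 5 + 8·3 = 29, valid modulo lcm(8, 5) = 40: x ≡ 29 (mod 40).
  Combine with x ≡ 3 (mod 11): since gcd(40, 11) = 1, we get a unique residue mod 440.
    Write x = 29 + 40·t and substitute into x ≡ 3 (mod 11): 40·t ≡ 3 − 29 = -26 (mod 11).
    Reduce coefficients mod 11: 7·t ≡ 7 (mod 11).
    The inverse of 7 mod 11 is 8 (since 7·8 = 56 = 5·11 + 1), so t ≡ 8·7 = 56 ≡ 1 (mod 11).
    Then x = 29 + 40·1 = 69, valid modulo lcm(40, 11) = 440: x ≡ 69 (mod 440).
Verify: 69 mod 8 = 5 ✓, 69 mod 5 = 4 ✓, 69 mod 11 = 3 ✓.

x ≡ 69 (mod 440).


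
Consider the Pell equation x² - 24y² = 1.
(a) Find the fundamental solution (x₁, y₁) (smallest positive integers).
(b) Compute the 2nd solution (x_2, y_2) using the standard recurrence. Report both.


Step 1: Find the fundamental solution (x₁, y₁) of x² - 24y² = 1.
  Expand √24 as a continued fraction. a₀ = ⌊√24⌋ = 4; iterate m_{k+1} = d_k·a_k − m_k, d_{k+1} = (24 − m_{k+1}²)/d_k, a_{k+1} = ⌊(a₀ + m_{k+1})/d_{k+1}⌋ (starting m₀ = 0, d₀ = 1), with convergents p_k = a_k·p_{k-1} + p_{k-2}, q_k = a_k·q_{k-1} + q_{k-2} (p₋₁ = 1, q₋₁ = 0):
  k = 0: a₀ = 4; p₀/q₀ = 4/1; p₀² − 24·q₀² = 16 − 24 = -8.
  k = 1: m = 4, d = 8, a = ⌊(4 + 4)/8⌋ = 1; p/q = (1·4 + 1)/(1·1 + 0) = 5/1; p² − 24·q² = 25 − 24 = 1.
  The first convergent with p² − 24·q² = 1 gives the fundamental solution (x₁, y₁) = (5, 1).
Step 2: Apply the recurrence (x_{n+1}, y_{n+1}) = (x₁x_n + 24y₁y_n, x₁y_n + y₁x_n) repeatedly.
  From (x_1, y_1) = (5, 1): x_2 = 5·5 + 24·1·1 = 49; y_2 = 5·1 + 1·5 = 10.
Step 3: Verify x_2² - 24·y_2² = 2401 - 2400 = 1 (should be 1). ✓

(x_1, y_1) = (5, 1); (x_2, y_2) = (49, 10).


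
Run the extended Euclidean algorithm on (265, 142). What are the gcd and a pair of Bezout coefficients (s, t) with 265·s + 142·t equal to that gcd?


Euclidean algorithm on (265, 142) — divide until remainder is 0:
  265 = 1 · 142 + 123
  142 = 1 · 123 + 19
  123 = 6 · 19 + 9
  19 = 2 · 9 + 1
  9 = 9 · 1 + 0
gcd(265, 142) = 1.
Track Bezout coefficients alongside the remainders: start with r₀ = 265 = a·1 + b·0 (s = 1, t = 0) and r₁ = 142 = a·0 + b·1 (s = 0, t = 1); each new remainder r_{k+1} = r_{k-1} − q_k·r_k inherits s_{k+1} = s_{k-1} − q_k·s_k, t_{k+1} = t_{k-1} − q_k·t_k, so r_k = a·s_k + b·t_k at every step:
  q = 1: r = 123, s = 1 − 1·0 = 1, t = 0 − 1·1 = -1  (check: 265·1 + 142·(-1) = 123)
  q = 1: r = 19, s = 0 − 1·1 = -1, t = 1 − 1·(-1) = 2  (check: 265·(-1) + 142·2 = 19)
  q = 6: r = 9, s = 1 − 6·(-1) = 7, t = -1 − 6·2 = -13  (check: 265·7 + 142·(-13) = 9)
  q = 2: r = 1, s = -1 − 2·7 = -15, t = 2 − 2·(-13) = 28  (check: 265·(-15) + 142·28 = 1)
The row with r = 1 (the gcd) gives the Bezout coefficients s = -15, t = 28.
Result: 265 · (-15) + 142 · (28) = 1.

gcd(265, 142) = 1; s = -15, t = 28 (check: 265·(-15) + 142·28 = 1).


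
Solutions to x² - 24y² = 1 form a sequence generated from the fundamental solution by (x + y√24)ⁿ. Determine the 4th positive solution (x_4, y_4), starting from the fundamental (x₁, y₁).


Step 1: Find the fundamental solution (x₁, y₁) of x² - 24y² = 1.
  Expand √24 as a continued fraction. a₀ = ⌊√24⌋ = 4; iterate m_{k+1} = d_k·a_k − m_k, d_{k+1} = (24 − m_{k+1}²)/d_k, a_{k+1} = ⌊(a₀ + m_{k+1})/d_{k+1}⌋ (starting m₀ = 0, d₀ = 1), with convergents p_k = a_k·p_{k-1} + p_{k-2}, q_k = a_k·q_{k-1} + q_{k-2} (p₋₁ = 1, q₋₁ = 0):
  k = 0: a₀ = 4; p₀/q₀ = 4/1; p₀² − 24·q₀² = 16 − 24 = -8.
  k = 1: m = 4, d = 8, a = ⌊(4 + 4)/8⌋ = 1; p/q = (1·4 + 1)/(1·1 + 0) = 5/1; p² − 24·q² = 25 − 24 = 1.
  The first convergent with p² − 24·q² = 1 gives the fundamental solution (x₁, y₁) = (5, 1).
Step 2: Apply the recurrence (x_{n+1}, y_{n+1}) = (x₁x_n + 24y₁y_n, x₁y_n + y₁x_n) repeatedly.
  From (x_1, y_1) = (5, 1): x_2 = 5·5 + 24·1·1 = 49; y_2 = 5·1 + 1·5 = 10.
  From (x_2, y_2) = (49, 10): x_3 = 5·49 + 24·1·10 = 485; y_3 = 5·10 + 1·49 = 99.
  From (x_3, y_3) = (485, 99): x_4 = 5·485 + 24·1·99 = 4801; y_4 = 5·99 + 1·485 = 980.
Step 3: Verify x_4² - 24·y_4² = 23049601 - 23049600 = 1 (should be 1). ✓

(x_1, y_1) = (5, 1); (x_4, y_4) = (4801, 980).


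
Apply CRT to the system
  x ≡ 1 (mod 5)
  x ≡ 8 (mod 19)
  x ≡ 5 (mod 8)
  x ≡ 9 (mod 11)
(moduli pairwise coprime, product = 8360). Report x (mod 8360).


Product of moduli M = 5 · 19 · 8 · 11 = 8360.
Merge one congruence at a time:
  Start: x ≡ 1 (mod 5).
  Combine with x ≡ 8 (mod 19); new modulus lcm = 95.
    Write x = 1 + 5·t and substitute into x ≡ 8 (mod 19): 5·t ≡ 8 − 1 = 7 (mod 19).
    The inverse of 5 mod 19 is 4 (since 5·4 = 20 = 1·19 + 1), so t ≡ 4·7 = 28 ≡ 9 (mod 19).
    Then x = 1 + 5·9 = 46, valid modulo lcm(5, 19) = 95: x ≡ 46 (mod 95).
  Combine with x ≡ 5 (mod 8); new modulus lcm = 760.
    Write x = 46 + 95·t and substitute into x ≡ 5 (mod 8): 95·t ≡ 5 − 46 = -41 (mod 8).
    Reduce coefficients mod 8: 7·t ≡ 7 (mod 8).
    The inverse of 7 mod 8 is 7 (since 7·7 = 49 = 6·8 + 1), so t ≡ 7·7 = 49 ≡ 1 (mod 8).
    Then x = 46 + 95·1 = 141, valid modulo lcm(95, 8) = 760: x ≡ 141 (mod 760).
  Combine with x ≡ 9 (mod 11); new modulus lcm = 8360.
    Write x = 141 + 760·t and substitute into x ≡ 9 (mod 11): 760·t ≡ 9 − 141 = -132 (mod 11).
    Reduce coefficients mod 11: 1·t ≡ 0 (mod 11).
    So t ≡ 0 (mod 11).
    Then x = 141 + 760·0 = 141, valid modulo lcm(760, 11) = 8360: x ≡ 141 (mod 8360).
Verify against each original: 141 mod 5 = 1, 141 mod 19 = 8, 141 mod 8 = 5, 141 mod 11 = 9.

x ≡ 141 (mod 8360).


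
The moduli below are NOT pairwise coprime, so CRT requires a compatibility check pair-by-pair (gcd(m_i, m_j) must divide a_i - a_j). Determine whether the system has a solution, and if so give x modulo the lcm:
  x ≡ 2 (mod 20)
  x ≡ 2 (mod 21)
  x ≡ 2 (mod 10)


Moduli 20, 21, 10 are not pairwise coprime, so CRT works modulo lcm(m_i) when all pairwise compatibility conditions hold.
Pairwise compatibility: gcd(m_i, m_j) must divide a_i - a_j for every pair.
Merge one congruence at a time:
  Start: x ≡ 2 (mod 20).
  Combine with x ≡ 2 (mod 21): gcd(20, 21) = 1; 2 - 2 = 0, which IS divisible by 1, so compatible.
    Write x = 2 + 20·t and substitute into x ≡ 2 (mod 21): 20·t ≡ 2 − 2 = 0 (mod 21).
    The inverse of 20 mod 21 is 20 (since 20·20 = 400 = 19·21 + 1), so t ≡ 20·0 = 0 ≡ 0 (mod 21).
    Then x = 2 + 20·0 = 2, valid modulo lcm(20, 21) = 420: x ≡ 2 (mod 420).
  Combine with x ≡ 2 (mod 10): gcd(420, 10) = 10; 2 - 2 = 0, which IS divisible by 10, so compatible.
    Write x = 2 + 420·t and substitute into x ≡ 2 (mod 10): 420·t ≡ 2 − 2 = 0 (mod 10).
    Divide the congruence (and modulus) by g = 10: 42·t ≡ 0 (mod 1).
    Modulo 1 every t works; take t = 0.
    Then x = 2 + 420·0 = 2, valid modulo lcm(420, 10) = 420: x ≡ 2 (mod 420).
Verify: 2 mod 20 = 2, 2 mod 21 = 2, 2 mod 10 = 2.

x ≡ 2 (mod 420).


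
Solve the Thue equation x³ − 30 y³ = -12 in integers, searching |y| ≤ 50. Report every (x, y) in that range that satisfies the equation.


The equation is x³ - 30y³ = -12. For fixed y, x³ = 30·y³ − 12, so a solution requires the RHS to be a perfect cube.
Strategy: iterate y from -50 to 50, compute RHS = 30·y³ − 12, and check whether it is a (positive or negative) perfect cube.
Check small values of y:
  y = 0: RHS = -12 is not a perfect cube.
  y = 1: RHS = 18 is not a perfect cube.
  y = -1: RHS = -42 is not a perfect cube.
  y = 2: RHS = 228 is not a perfect cube.
  y = -2: RHS = -252 is not a perfect cube.
  y = 3: RHS = 798 is not a perfect cube.
  y = -3: RHS = -822 is not a perfect cube.
Continuing the search up to |y| = 50 finds no solutions either.
No (x, y) in the scanned range satisfies the equation.

No integer solutions with |y| ≤ 50.


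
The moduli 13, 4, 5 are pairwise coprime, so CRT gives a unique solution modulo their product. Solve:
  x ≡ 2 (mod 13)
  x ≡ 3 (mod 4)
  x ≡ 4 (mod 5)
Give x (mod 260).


Moduli 13, 4, 5 are pairwise coprime; by CRT there is a unique solution modulo M = 13 · 4 · 5 = 260.
Solve pairwise, accumulating the modulus:
  Start with x ≡ 2 (mod 13).
  Combine with x ≡ 3 (mod 4): since gcd(13, 4) = 1, we get a unique residue mod 52.
    Write x = 2 + 13·t and substitute into x ≡ 3 (mod 4): 13·t ≡ 3 − 2 = 1 (mod 4).
    Reduce coefficients mod 4: 1·t ≡ 1 (mod 4).
    So t ≡ 1 (mod 4).
    Then x = 2 + 13·1 = 15, valid modulo lcm(13, 4) = 52: x ≡ 15 (mod 52).
  Combine with x ≡ 4 (mod 5): since gcd(52, 5) = 1, we get a unique residue mod 260.
    Write x = 15 + 52·t and substitute into x ≡ 4 (mod 5): 52·t ≡ 4 − 15 = -11 (mod 5).
    Reduce coefficients mod 5: 2·t ≡ 4 (mod 5).
    The inverse of 2 mod 5 is 3 (since 2·3 = 6 = 1·5 + 1), so t ≡ 3·4 = 12 ≡ 2 (mod 5).
    Then x = 15 + 52·2 = 119, valid modulo lcm(52, 5) = 260: x ≡ 119 (mod 260).
Verify: 119 mod 13 = 2 ✓, 119 mod 4 = 3 ✓, 119 mod 5 = 4 ✓.

x ≡ 119 (mod 260).


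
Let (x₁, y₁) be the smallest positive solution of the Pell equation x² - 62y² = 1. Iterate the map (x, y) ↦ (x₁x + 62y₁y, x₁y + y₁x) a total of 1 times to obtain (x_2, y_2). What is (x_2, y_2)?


Step 1: Find the fundamental solution (x₁, y₁) of x² - 62y² = 1.
  Expand √62 as a continued fraction. a₀ = ⌊√62⌋ = 7; iterate m_{k+1} = d_k·a_k − m_k, d_{k+1} = (62 − m_{k+1}²)/d_k, a_{k+1} = ⌊(a₀ + m_{k+1})/d_{k+1}⌋ (starting m₀ = 0, d₀ = 1), with convergents p_k = a_k·p_{k-1} + p_{k-2}, q_k = a_k·q_{k-1} + q_{k-2} (p₋₁ = 1, q₋₁ = 0):
  k = 0: a₀ = 7; p₀/q₀ = 7/1; p₀² − 62·q₀² = 49 − 62 = -13.
  k = 1: m = 7, d = 13, a = ⌊(7 + 7)/13⌋ = 1; p/q = (1·7 + 1)/(1·1 + 0) = 8/1; p² − 62·q² = 64 − 62 = 2.
  k = 2: m = 6, d = 2, a = ⌊(7 + 6)/2⌋ = 6; p/q = (6·8 + 7)/(6·1 + 1) = 55/7; p² − 62·q² = 3025 − 3038 = -13.
  k = 3: m = 6, d = 13, a = ⌊(7 + 6)/13⌋ = 1; p/q = (1·55 + 8)/(1·7 + 1) = 63/8; p² − 62·q² = 3969 − 3968 = 1.
  The first convergent with p² − 62·q² = 1 gives the fundamental solution (x₁, y₁) = (63, 8).
Step 2: Apply the recurrence (x_{n+1}, y_{n+1}) = (x₁x_n + 62y₁y_n, x₁y_n + y₁x_n) repeatedly.
  From (x_1, y_1) = (63, 8): x_2 = 63·63 + 62·8·8 = 7937; y_2 = 63·8 + 8·63 = 1008.
Step 3: Verify x_2² - 62·y_2² = 62995969 - 62995968 = 1 (should be 1). ✓

(x_1, y_1) = (63, 8); (x_2, y_2) = (7937, 1008).


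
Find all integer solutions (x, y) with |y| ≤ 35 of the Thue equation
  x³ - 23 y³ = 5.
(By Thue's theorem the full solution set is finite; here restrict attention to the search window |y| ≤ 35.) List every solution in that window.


The equation is x³ - 23y³ = 5. For fixed y, x³ = 23·y³ + 5, so a solution requires the RHS to be a perfect cube.
Strategy: iterate y from -35 to 35, compute RHS = 23·y³ + 5, and check whether it is a (positive or negative) perfect cube.
Check small values of y:
  y = 0: RHS = 5 is not a perfect cube.
  y = 1: RHS = 28 is not a perfect cube.
  y = -1: RHS = -18 is not a perfect cube.
  y = 2: RHS = 189 is not a perfect cube.
  y = -2: RHS = -179 is not a perfect cube.
  y = 3: RHS = 626 is not a perfect cube.
  y = -3: RHS = -616 is not a perfect cube.
Continuing the search up to |y| = 35 finds no solutions either.
No (x, y) in the scanned range satisfies the equation.

No integer solutions with |y| ≤ 35.


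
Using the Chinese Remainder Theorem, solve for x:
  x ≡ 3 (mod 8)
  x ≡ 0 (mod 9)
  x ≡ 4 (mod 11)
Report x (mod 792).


Moduli 8, 9, 11 are pairwise coprime; by CRT there is a unique solution modulo M = 8 · 9 · 11 = 792.
Solve pairwise, accumulating the modulus:
  Start with x ≡ 3 (mod 8).
  Combine with x ≡ 0 (mod 9): since gcd(8, 9) = 1, we get a unique residue mod 72.
    Write x = 3 + 8·t and substitute into x ≡ 0 (mod 9): 8·t ≡ 0 − 3 = -3 (mod 9).
    Reduce coefficients mod 9: 8·t ≡ 6 (mod 9).
    The inverse of 8 mod 9 is 8 (since 8·8 = 64 = 7·9 + 1), so t ≡ 8·6 = 48 ≡ 3 (mod 9).
    Then x = 3 + 8·3 = 27, valid modulo lcm(8, 9) = 72: x ≡ 27 (mod 72).
  Combine with x ≡ 4 (mod 11): since gcd(72, 11) = 1, we get a unique residue mod 792.
    Write x = 27 + 72·t and substitute into x ≡ 4 (mod 11): 72·t ≡ 4 − 27 = -23 (mod 11).
    Reduce coefficients mod 11: 6·t ≡ 10 (mod 11).
    The inverse of 6 mod 11 is 2 (since 6·2 = 12 = 1·11 + 1), so t ≡ 2·10 = 20 ≡ 9 (mod 11).
    Then x = 27 + 72·9 = 675, valid modulo lcm(72, 11) = 792: x ≡ 675 (mod 792).
Verify: 675 mod 8 = 3 ✓, 675 mod 9 = 0 ✓, 675 mod 11 = 4 ✓.

x ≡ 675 (mod 792).


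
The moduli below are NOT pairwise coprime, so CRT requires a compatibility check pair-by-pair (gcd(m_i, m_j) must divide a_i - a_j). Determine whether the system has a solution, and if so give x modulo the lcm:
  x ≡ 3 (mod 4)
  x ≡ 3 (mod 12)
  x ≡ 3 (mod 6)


Moduli 4, 12, 6 are not pairwise coprime, so CRT works modulo lcm(m_i) when all pairwise compatibility conditions hold.
Pairwise compatibility: gcd(m_i, m_j) must divide a_i - a_j for every pair.
Merge one congruence at a time:
  Start: x ≡ 3 (mod 4).
  Combine with x ≡ 3 (mod 12): gcd(4, 12) = 4; 3 - 3 = 0, which IS divisible by 4, so compatible.
    Write x = 3 + 4·t and substitute into x ≡ 3 (mod 12): 4·t ≡ 3 − 3 = 0 (mod 12).
    Divide the congruence (and modulus) by g = 4: 1·t ≡ 0 (mod 3).
    So t ≡ 0 (mod 3).
    Then x = 3 + 4·0 = 3, valid modulo lcm(4, 12) = 12: x ≡ 3 (mod 12).
  Combine with x ≡ 3 (mod 6): gcd(12, 6) = 6; 3 - 3 = 0, which IS divisible by 6, so compatible.
    Write x = 3 + 12·t and substitute into x ≡ 3 (mod 6): 12·t ≡ 3 − 3 = 0 (mod 6).
    Divide the congruence (and modulus) by g = 6: 2·t ≡ 0 (mod 1).
    Modulo 1 every t works; take t = 0.
    Then x = 3 + 12·0 = 3, valid modulo lcm(12, 6) = 12: x ≡ 3 (mod 12).
Verify: 3 mod 4 = 3, 3 mod 12 = 3, 3 mod 6 = 3.

x ≡ 3 (mod 12).


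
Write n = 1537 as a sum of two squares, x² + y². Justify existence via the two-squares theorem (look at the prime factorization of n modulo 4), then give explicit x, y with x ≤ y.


Step 1: Factor n = 1537 = 29 · 53.
Step 2: Check the mod-4 condition on each prime factor: 29 ≡ 1 (mod 4), exponent 1; 53 ≡ 1 (mod 4), exponent 1.
All primes ≡ 3 (mod 4) appear to even exponent (or don't appear), so by the two-squares theorem n IS expressible as a sum of two squares.
Step 3: Build a representation. Here n = 29 · 53 is a product of primes ≡ 1 (mod 4). Each prime p ≡ 1 (mod 4) is itself a sum of two squares; find a² by testing p − a² for a perfect square:
  29: 29 − 1² = 28, 29 − 2² = 25 = 5² ⇒ 29 = 2² + 5².
  53: 53 − 1² = 52, 53 − 2² = 49 = 7² ⇒ 53 = 2² + 7².
  Combine using the Brahmagupta–Fibonacci identity (a² + b²)(c² + d²) = (ac − bd)² + (ad + bc)² = (ac + bd)² + (ad − bc)²:
  29 · 53 = 1537: from (2² + 5²)(2² + 7²), take (2·2 − 5·7, 2·7 + 5·2) = (4 − 35, 14 + 10) = (-31, 24); dropping signs (only squares matter) gives (31, 24); check 31² + 24² = 961 + 576 = 1537 ✓.
Step 4: Order so x ≤ y and verify: 24² + 31² = 576 + 961 = 1537 = n. ✓

n = 1537 = 24² + 31² (one valid representation with x ≤ y).


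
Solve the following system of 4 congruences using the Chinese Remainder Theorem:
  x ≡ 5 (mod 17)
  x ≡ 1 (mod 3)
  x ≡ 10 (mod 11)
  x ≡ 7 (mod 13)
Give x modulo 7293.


Product of moduli M = 17 · 3 · 11 · 13 = 7293.
Merge one congruence at a time:
  Start: x ≡ 5 (mod 17).
  Combine with x ≡ 1 (mod 3); new modulus lcm = 51.
    Write x = 5 + 17·t and substitute into x ≡ 1 (mod 3): 17·t ≡ 1 − 5 = -4 (mod 3).
    Reduce coefficients mod 3: 2·t ≡ 2 (mod 3).
    The inverse of 2 mod 3 is 2 (since 2·2 = 4 = 1·3 + 1), so t ≡ 2·2 = 4 ≡ 1 (mod 3).
    Then x = 5 + 17·1 = 22, valid modulo lcm(17, 3) = 51: x ≡ 22 (mod 51).
  Combine with x ≡ 10 (mod 11); new modulus lcm = 561.
    Write x = 22 + 51·t and substitute into x ≡ 10 (mod 11): 51·t ≡ 10 − 22 = -12 (mod 11).
    Reduce coefficients mod 11: 7·t ≡ 10 (mod 11).
    The inverse of 7 mod 11 is 8 (since 7·8 = 56 = 5·11 + 1), so t ≡ 8·10 = 80 ≡ 3 (mod 11).
    Then x = 22 + 51·3 = 175, valid modulo lcm(51, 11) = 561: x ≡ 175 (mod 561).
  Combine with x ≡ 7 (mod 13); new modulus lcm = 7293.
    Write x = 175 + 561·t and substitute into x ≡ 7 (mod 13): 561·t ≡ 7 − 175 = -168 (mod 13).
    Reduce coefficients mod 13: 2·t ≡ 1 (mod 13).
    The inverse of 2 mod 13 is 7 (since 2·7 = 14 = 1·13 + 1), so t ≡ 7·1 = 7 ≡ 7 (mod 13).
    Then x = 175 + 561·7 = 4102, valid modulo lcm(561, 13) = 7293: x ≡ 4102 (mod 7293).
Verify against each original: 4102 mod 17 = 5, 4102 mod 3 = 1, 4102 mod 11 = 10, 4102 mod 13 = 7.

x ≡ 4102 (mod 7293).


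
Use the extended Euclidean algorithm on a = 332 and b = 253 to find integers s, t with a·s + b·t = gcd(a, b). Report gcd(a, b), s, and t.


Euclidean algorithm on (332, 253) — divide until remainder is 0:
  332 = 1 · 253 + 79
  253 = 3 · 79 + 16
  79 = 4 · 16 + 15
  16 = 1 · 15 + 1
  15 = 15 · 1 + 0
gcd(332, 253) = 1.
Track Bezout coefficients alongside the remainders: start with r₀ = 332 = a·1 + b·0 (s = 1, t = 0) and r₁ = 253 = a·0 + b·1 (s = 0, t = 1); each new remainder r_{k+1} = r_{k-1} − q_k·r_k inherits s_{k+1} = s_{k-1} − q_k·s_k, t_{k+1} = t_{k-1} − q_k·t_k, so r_k = a·s_k + b·t_k at every step:
  q = 1: r = 79, s = 1 − 1·0 = 1, t = 0 − 1·1 = -1  (check: 332·1 + 253·(-1) = 79)
  q = 3: r = 16, s = 0 − 3·1 = -3, t = 1 − 3·(-1) = 4  (check: 332·(-3) + 253·4 = 16)
  q = 4: r = 15, s = 1 − 4·(-3) = 13, t = -1 − 4·4 = -17  (check: 332·13 + 253·(-17) = 15)
  q = 1: r = 1, s = -3 − 1·13 = -16, t = 4 − 1·(-17) = 21  (check: 332·(-16) + 253·21 = 1)
The row with r = 1 (the gcd) gives the Bezout coefficients s = -16, t = 21.
Result: 332 · (-16) + 253 · (21) = 1.

gcd(332, 253) = 1; s = -16, t = 21 (check: 332·(-16) + 253·21 = 1).
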